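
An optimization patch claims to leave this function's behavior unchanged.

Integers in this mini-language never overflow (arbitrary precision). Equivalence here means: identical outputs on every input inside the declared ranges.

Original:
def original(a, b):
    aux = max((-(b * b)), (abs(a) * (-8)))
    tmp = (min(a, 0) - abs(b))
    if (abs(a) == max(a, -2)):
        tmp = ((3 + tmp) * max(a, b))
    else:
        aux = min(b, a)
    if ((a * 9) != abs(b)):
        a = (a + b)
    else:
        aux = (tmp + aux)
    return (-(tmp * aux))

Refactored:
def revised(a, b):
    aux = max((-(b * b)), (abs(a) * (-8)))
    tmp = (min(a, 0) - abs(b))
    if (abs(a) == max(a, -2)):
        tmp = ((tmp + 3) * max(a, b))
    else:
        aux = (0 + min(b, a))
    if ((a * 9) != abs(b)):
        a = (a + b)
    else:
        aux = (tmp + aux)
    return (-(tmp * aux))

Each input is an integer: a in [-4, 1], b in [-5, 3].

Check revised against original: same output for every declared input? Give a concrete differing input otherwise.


Comparing the listings, the differences include: arithmetic usage differs, and constant usage differs.
One worked example (a=-1, b=0) — original: aux = 0; tmp = -1; (abs(a) == max(a, -2)) -> false; aux = -1; ((a * 9) != abs(b)) -> true; a = -1; return -1; revised: aux = 0; tmp = -1; (abs(a) == max(a, -2)) -> false; aux = -1; ((a * 9) != abs(b)) -> true; a = -1; return -1; agreement on -1.
An exhaustive pass over the 54 declared inputs shows identical outputs.
verdict: equivalent


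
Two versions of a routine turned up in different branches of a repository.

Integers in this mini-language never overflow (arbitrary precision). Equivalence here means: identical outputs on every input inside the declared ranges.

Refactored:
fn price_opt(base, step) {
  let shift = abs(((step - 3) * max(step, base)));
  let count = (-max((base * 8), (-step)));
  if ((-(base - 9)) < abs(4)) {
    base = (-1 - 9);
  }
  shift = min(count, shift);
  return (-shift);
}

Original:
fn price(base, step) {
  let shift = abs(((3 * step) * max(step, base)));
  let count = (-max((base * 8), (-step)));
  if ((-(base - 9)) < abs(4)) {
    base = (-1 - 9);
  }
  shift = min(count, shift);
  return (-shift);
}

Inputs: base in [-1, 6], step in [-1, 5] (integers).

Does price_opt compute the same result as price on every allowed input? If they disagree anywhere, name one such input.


The rewrite breaks on base=-1, step=3, where the results are -3 and 0.
price: shift=27, then count=3, then ((-(base - 9)) < abs(4)) is false, then shift=3, then returns -3
price_opt: shift=0, then count=3, then ((-(base - 9)) < abs(4)) is false, then shift=0, then returns 0
verdict: not equivalent; witness: base=-1, step=3


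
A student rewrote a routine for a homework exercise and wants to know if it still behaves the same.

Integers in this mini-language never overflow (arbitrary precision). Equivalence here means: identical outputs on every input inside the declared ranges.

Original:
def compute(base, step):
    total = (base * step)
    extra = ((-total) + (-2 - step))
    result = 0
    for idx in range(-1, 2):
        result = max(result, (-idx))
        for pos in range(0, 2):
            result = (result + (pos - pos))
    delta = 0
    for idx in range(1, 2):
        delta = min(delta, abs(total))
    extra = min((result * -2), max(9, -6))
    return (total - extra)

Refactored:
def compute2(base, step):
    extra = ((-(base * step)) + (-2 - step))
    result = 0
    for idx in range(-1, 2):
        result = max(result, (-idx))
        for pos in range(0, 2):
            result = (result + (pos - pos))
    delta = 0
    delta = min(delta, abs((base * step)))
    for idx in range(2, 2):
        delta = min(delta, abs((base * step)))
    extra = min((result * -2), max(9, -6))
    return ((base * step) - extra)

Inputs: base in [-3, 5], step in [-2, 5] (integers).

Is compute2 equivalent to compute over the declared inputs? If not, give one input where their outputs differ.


This is a faithful refactor — min/max/abs usage differs, local variable names differ, loop structure differs, arithmetic usage differs, but the computed results match everywhere.
As a probe, take base=4, step=2: compute runs total = 8; extra = -12; result = 0; [idx=-1]; result = 1; [pos=0]; result = 1; [pos=1]; result = 1; [idx=0]; result = 1; [pos=0]; result = 1; [pos=1]; result = 1; [idx=1]; result = 1; [pos=0]; result = 1; [pos=1]; result = 1; delta = 0; [idx=1]; delta = 0; extra = -2; return 10; compute2 runs extra = -12; result = 0; [idx=-1]; result = 1; [pos=0]; result = 1; [pos=1]; result = 1; [idx=0]; result = 1; [pos=0]; result = 1; [pos=1]; result = 1; [idx=1]; result = 1; [pos=0]; result = 1; [pos=1]; result = 1; delta = 0; delta = 0; the idx loop: no iterations; extra = -2; return 10; both end at 10.
An exhaustive pass over the 72 declared inputs shows identical outputs.
verdict: equivalent


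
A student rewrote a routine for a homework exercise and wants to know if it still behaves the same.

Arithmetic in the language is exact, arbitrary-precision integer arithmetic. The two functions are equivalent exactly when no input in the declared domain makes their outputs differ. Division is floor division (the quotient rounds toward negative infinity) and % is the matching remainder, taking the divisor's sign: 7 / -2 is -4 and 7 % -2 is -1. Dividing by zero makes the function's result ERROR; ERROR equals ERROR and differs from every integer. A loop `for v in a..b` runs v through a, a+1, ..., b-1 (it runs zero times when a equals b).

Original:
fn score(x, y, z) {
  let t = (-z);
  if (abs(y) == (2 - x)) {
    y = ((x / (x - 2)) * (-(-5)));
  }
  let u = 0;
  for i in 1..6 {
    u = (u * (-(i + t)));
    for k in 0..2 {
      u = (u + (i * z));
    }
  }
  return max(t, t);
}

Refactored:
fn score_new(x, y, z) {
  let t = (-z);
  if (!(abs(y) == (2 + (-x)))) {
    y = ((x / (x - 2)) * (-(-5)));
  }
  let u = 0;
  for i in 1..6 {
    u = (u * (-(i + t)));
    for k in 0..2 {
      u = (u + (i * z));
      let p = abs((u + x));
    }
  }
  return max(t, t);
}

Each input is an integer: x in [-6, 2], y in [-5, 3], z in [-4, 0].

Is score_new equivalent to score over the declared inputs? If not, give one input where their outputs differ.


Run the pair on x=2, y=-5, z=-4.
score: t := 4 | (abs(y) == (2 - x)): false | u := 0 | iter i=1: | u := 0 | iter k=0: | u := -4 | iter k=1: | u := -8 | iter i=2: | u := 48 | iter k=0: | u := 40 | iter k=1: | u := 32 | iter i=3: | u := -224 | iter k=0: | u := -236 | iter k=1: | u := -248 | iter i=4: | u := 1984 | iter k=0: | u := 1968 | iter k=1: | u := 1952 | iter i=5: | u := -17568 | iter k=0: | u := -17588 | iter k=1: | u := -17608 | result 4
score_new: t := 4 | (!(abs(y) == (2 + (-x)))): true | divide-by-zero, output ERROR
4 vs ERROR — the two versions disagree here.
verdict: not equivalent; witness: x=2, y=-5, z=-4


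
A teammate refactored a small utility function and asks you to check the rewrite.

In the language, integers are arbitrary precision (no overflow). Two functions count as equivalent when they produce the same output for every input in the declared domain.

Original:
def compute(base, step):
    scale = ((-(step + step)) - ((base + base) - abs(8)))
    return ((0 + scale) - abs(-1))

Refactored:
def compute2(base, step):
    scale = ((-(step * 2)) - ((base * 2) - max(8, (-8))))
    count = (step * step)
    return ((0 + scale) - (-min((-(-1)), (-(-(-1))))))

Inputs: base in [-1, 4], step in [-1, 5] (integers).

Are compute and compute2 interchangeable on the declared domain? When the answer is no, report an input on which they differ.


Differences: arithmetic usage differs, plus min/max/abs usage differs, plus constant usage differs, plus local variable names differ, plus statement counts differ — yet all 42 inputs agree.
verdict: equivalent


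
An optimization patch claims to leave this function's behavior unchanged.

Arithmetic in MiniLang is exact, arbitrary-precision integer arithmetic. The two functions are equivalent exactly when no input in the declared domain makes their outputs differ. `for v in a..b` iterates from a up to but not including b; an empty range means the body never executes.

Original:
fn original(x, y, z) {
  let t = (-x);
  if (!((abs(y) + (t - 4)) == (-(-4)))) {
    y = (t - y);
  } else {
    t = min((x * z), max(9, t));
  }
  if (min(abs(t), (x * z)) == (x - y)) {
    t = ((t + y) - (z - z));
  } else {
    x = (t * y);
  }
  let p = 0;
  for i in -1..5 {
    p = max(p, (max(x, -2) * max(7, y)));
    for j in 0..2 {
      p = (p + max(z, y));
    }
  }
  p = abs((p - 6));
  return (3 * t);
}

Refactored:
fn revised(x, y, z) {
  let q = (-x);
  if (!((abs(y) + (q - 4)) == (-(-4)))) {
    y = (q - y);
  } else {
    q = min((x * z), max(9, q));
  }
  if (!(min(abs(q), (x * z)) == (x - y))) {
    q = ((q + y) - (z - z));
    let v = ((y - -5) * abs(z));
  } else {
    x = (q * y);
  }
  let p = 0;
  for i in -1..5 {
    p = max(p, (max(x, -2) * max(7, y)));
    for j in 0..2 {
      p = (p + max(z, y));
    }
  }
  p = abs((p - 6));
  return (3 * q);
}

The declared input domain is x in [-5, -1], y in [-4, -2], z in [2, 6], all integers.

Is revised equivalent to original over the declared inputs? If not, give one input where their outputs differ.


Consider the input x=-5, y=-4, z=2.
original: t = 5; (!((abs(y) + (t - 4)) == (-(-4)))) -> true; y = 9; (min(abs(t), (x * z)) == (x - y)) -> false; x = 45; p = 0; [i=-1]; p = 405; [j=0]; p = 414; [j=1]; p = 423; [i=0]; p = 423; [j=0]; p = 432; [j=1]; p = 441; [i=1]; p = 441; [j=0]; p = 450; [j=1]; p = 459; [i=2]; p = 459; [j=0]; p = 468; [j=1]; p = 477; [i=3]; p = 477; [j=0]; p = 486; [j=1]; p = 495; [i=4]; p = 495; [j=0]; p = 504; [j=1]; p = 513; p = 507; return 15
revised: q = 5; (!((abs(y) + (q - 4)) == (-(-4)))) -> true; y = 9; (!(min(abs(q), (x * z)) == (x - y))) -> true; q = 14; v = 28; p = 0; [i=-1]; p = 0; [j=0]; p = 9; [j=1]; p = 18; [i=0]; p = 18; [j=0]; p = 27; [j=1]; p = 36; [i=1]; p = 36; [j=0]; p = 45; [j=1]; p = 54; [i=2]; p = 54; [j=0]; p = 63; [j=1]; p = 72; [i=3]; p = 72; [j=0]; p = 81; [j=1]; p = 90; [i=4]; p = 90; [j=0]; p = 99; [j=1]; p = 108; p = 102; return 42
15 against 42: the behavior changed.
verdict: not equivalent; witness: x=-5, y=-4, z=2


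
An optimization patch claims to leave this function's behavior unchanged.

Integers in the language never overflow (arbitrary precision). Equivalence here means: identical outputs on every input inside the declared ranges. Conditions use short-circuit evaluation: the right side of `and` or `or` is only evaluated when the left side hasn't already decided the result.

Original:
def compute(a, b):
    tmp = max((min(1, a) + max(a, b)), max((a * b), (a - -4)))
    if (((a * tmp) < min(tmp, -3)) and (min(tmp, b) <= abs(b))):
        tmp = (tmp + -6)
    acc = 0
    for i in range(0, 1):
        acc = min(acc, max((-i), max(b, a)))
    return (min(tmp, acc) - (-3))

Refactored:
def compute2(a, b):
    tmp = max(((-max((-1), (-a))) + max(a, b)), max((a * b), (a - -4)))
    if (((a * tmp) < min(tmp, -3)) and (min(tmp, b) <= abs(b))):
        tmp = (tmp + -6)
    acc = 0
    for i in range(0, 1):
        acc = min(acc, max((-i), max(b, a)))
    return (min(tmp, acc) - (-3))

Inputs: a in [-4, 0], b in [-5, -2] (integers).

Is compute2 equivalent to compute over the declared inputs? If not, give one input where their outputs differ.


Comparing the listings, the differences include: min/max/abs usage differs.
One worked example (a=-1, b=-2) — compute: tmp becomes 3; next (((a * tmp) < min(tmp, -3)) and (min(tmp, b) <= abs(b))) evaluates to false; next acc becomes 0; next at i=0:; next acc becomes 0; next final value 3; compute2: tmp becomes 3; next (((a * tmp) < min(tmp, -3)) and (min(tmp, b) <= abs(b))) evaluates to false; next acc becomes 0; next at i=0:; next acc becomes 0; next final value 3; agreement on 3.
Sweeping the whole domain (20 inputs) finds no disagreement.
verdict: equivalent


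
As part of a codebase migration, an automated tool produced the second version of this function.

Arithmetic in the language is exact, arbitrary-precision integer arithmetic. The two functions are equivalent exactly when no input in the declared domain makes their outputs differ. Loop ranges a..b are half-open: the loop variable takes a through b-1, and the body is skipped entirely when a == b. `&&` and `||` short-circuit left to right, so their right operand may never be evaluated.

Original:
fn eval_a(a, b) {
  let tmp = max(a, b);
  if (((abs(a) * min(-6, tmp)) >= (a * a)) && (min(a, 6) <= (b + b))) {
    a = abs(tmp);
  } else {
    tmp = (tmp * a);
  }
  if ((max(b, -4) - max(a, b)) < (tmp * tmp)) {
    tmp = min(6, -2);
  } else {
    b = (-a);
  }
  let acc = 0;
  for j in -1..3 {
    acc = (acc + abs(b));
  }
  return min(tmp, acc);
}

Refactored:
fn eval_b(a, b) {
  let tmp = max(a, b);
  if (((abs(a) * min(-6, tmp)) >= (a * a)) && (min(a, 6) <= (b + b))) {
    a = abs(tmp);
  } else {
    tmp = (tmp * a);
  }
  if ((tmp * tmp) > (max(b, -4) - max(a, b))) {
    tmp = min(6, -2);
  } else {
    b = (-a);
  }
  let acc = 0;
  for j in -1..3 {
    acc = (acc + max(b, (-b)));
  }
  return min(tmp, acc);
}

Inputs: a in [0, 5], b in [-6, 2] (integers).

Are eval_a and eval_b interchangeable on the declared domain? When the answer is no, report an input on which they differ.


The two are interchangeable: min/max/abs usage differs, and comparison usage differs, and every declared input agrees.
Spot check at a=1, b=-4 — eval_a: tmp := 1 | (((abs(a) * min(-6, tmp)) >= (a * a)) && (min(a, 6) <= (b + b))): false | tmp := 1 | ((max(b, -4) - max(a, b)) < (tmp * tmp)): true | tmp := -2 | acc := 0 | iter j=-1: | acc := 4 | iter j=0: | acc := 8 | iter j=1: | acc := 12 | iter j=2: | acc := 16 | result -2. eval_b: tmp := 1 | (((abs(a) * min(-6, tmp)) >= (a * a)) && (min(a, 6) <= (b + b))): false | tmp := 1 | ((tmp * tmp) > (max(b, -4) - max(a, b))): true | tmp := -2 | acc := 0 | iter j=-1: | acc := 4 | iter j=0: | acc := 8 | iter j=1: | acc := 12 | iter j=2: | acc := 16 | result -2. Both give -2.
Across all 54 domain points the two functions coincide.
verdict: equivalent


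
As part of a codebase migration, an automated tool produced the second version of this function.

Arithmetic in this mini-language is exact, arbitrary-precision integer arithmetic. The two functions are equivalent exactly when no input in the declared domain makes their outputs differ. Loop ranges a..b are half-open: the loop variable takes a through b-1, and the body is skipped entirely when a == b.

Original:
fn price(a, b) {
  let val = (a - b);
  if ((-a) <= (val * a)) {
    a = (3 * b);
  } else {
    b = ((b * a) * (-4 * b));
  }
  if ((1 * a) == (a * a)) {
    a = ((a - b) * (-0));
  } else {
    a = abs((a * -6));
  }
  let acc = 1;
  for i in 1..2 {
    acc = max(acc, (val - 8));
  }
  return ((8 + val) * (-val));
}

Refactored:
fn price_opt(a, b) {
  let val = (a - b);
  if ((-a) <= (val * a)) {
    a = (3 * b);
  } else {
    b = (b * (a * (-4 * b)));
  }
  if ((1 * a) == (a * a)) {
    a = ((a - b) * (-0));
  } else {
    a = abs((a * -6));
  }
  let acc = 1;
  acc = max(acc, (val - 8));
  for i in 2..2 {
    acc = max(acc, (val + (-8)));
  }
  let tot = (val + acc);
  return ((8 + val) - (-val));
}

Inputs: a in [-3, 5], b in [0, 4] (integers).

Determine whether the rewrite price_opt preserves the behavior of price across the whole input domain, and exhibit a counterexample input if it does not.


Try a=-3, b=0.
price: val = -3; ((-a) <= (val * a)) -> true; a = 0; ((1 * a) == (a * a)) -> true; a = 0; acc = 1; [i=1]; acc = 1; return 15
price_opt: val = -3; ((-a) <= (val * a)) -> true; a = 0; ((1 * a) == (a * a)) -> true; a = 0; acc = 1; acc = 1; the i loop: no iterations; tot = -2; return 2
15 vs 2 — the two versions disagree here.
verdict: not equivalent; witness: a=-3, b=0


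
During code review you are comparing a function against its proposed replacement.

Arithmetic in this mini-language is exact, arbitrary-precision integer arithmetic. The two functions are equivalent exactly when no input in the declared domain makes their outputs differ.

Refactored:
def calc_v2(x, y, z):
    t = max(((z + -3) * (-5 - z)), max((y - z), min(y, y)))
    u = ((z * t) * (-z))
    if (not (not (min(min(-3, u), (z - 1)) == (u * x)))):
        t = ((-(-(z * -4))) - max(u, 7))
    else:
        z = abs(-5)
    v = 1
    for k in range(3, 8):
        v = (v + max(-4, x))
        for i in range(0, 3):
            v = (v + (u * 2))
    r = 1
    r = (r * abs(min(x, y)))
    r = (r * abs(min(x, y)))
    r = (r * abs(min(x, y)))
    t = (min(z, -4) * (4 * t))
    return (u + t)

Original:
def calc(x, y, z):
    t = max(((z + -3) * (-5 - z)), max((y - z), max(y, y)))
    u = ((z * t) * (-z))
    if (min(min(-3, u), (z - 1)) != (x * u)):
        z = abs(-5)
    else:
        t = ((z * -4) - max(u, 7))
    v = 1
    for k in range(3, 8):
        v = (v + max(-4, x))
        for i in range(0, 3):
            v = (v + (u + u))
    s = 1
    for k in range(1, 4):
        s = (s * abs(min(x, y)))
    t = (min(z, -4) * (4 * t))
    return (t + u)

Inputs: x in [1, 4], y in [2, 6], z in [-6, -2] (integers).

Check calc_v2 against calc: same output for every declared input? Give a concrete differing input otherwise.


The suspicious edit (`max(y, y)` became `min(y, y)`) never changes the result for any input inside the declared domain.
Spot check at x=4, y=3, z=-3 — calc: t := 12 | u := -108 | (min(min(-3, u), (z - 1)) != (x * u)): true | z := 5 | v := 1 | iter k=3: | v := 5 | iter i=0: | v := -211 | iter i=1: | v := -427 | iter i=2: | v := -643 | iter k=4: | v := -639 | iter i=0: | v := -855 | iter i=1: | v := -1071 | iter i=2: | v := -1287 | iter k=5: | v := -1283 | iter i=0: | v := -1499 | iter i=1: | v := -1715 | iter i=2: | v := -1931 | iter k=6: | v := -1927 | iter i=0: | v := -2143 | iter i=1: | v := -2359 | iter i=2: | v := -2575 | iter k=7: | v := -2571 | iter i=0: | v := -2787 | iter i=1: | v := -3003 | iter i=2: | v := -3219 | s := 1 | iter k=1: | s := 3 | iter k=2: | s := 9 | iter k=3: | s := 27 | t := -192 | result -300. calc_v2: t := 12 | u := -108 | (not (not (min(min(-3, u), (z - 1)) == (u * x)))): false | z := 5 | v := 1 | iter k=3: | v := 5 | iter i=0: | v := -211 | iter i=1: | v := -427 | iter i=2: | v := -643 | iter k=4: | v := -639 | iter i=0: | v := -855 | iter i=1: | v := -1071 | iter i=2: | v := -1287 | iter k=5: | v := -1283 | iter i=0: | v := -1499 | iter i=1: | v := -1715 | iter i=2: | v := -1931 | iter k=6: | v := -1927 | iter i=0: | v := -2143 | iter i=1: | v := -2359 | iter i=2: | v := -2575 | iter k=7: | v := -2571 | iter i=0: | v := -2787 | iter i=1: | v := -3003 | iter i=2: | v := -3219 | r := 1 | r := 3 | r := 9 | r := 27 | t := -192 | result -300. Both give -300.
Sweeping the whole domain (100 inputs) finds no disagreement.
verdict: equivalent


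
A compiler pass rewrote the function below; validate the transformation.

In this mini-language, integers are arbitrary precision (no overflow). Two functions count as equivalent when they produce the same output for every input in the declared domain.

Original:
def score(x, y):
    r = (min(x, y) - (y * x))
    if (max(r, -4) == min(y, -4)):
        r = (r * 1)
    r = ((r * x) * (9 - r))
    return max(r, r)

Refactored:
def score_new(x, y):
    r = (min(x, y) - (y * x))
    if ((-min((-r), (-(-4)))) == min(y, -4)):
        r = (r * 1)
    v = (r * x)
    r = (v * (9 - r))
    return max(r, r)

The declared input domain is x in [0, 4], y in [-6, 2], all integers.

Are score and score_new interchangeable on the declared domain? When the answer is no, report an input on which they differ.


Reading the diff, among the changes: local variable names differ; min/max/abs usage differs; statement counts differ.
Tracing x=2, y=0: score: r := 0 | (max(r, -4) == min(y, -4)): false | r := 0 | result 0 | score_new: r := 0 | ((-min((-r), (-(-4)))) == min(y, -4)): false | v := 0 | r := 0 | result 0 — matching result 0.
An exhaustive pass over the 45 declared inputs shows identical outputs.
verdict: equivalent


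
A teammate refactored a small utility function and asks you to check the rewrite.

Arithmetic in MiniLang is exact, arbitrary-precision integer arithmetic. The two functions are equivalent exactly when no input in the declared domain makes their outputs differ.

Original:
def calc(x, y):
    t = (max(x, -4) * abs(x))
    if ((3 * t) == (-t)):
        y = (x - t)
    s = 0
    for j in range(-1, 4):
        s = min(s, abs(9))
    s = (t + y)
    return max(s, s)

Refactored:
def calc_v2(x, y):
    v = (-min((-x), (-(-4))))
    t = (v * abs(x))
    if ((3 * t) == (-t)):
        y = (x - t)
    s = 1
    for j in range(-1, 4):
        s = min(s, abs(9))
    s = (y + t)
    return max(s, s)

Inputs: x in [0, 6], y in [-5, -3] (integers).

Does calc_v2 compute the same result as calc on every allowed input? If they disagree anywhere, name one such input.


The edit looks behavioral (`0` became `1`), but over these ranges it never changes the outcome; all 21 inputs agree.
verdict: equivalent


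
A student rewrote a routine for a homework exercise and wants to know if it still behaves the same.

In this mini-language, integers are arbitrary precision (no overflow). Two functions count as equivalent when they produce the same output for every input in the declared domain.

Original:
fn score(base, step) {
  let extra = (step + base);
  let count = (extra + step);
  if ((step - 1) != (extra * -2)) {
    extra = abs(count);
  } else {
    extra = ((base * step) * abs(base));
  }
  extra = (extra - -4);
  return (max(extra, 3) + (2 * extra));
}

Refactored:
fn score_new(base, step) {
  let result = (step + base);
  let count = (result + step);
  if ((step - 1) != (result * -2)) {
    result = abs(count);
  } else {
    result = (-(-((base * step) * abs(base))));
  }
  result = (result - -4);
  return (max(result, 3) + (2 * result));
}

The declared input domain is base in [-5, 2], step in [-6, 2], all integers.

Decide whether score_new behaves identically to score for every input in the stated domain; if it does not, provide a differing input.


Equivalent — the differences include local variable names differ, yet no declared input distinguishes the two.
As a probe, take base=-4, step=-4: score runs extra=-8, then count=-12, then ((step - 1) != (extra * -2)) is true, then extra=12, then extra=16, then returns 48; score_new runs result=-8, then count=-12, then ((step - 1) != (result * -2)) is true, then result=12, then result=16, then returns 48; both end at 48.
An exhaustive pass over the 72 declared inputs shows identical outputs.
verdict: equivalent


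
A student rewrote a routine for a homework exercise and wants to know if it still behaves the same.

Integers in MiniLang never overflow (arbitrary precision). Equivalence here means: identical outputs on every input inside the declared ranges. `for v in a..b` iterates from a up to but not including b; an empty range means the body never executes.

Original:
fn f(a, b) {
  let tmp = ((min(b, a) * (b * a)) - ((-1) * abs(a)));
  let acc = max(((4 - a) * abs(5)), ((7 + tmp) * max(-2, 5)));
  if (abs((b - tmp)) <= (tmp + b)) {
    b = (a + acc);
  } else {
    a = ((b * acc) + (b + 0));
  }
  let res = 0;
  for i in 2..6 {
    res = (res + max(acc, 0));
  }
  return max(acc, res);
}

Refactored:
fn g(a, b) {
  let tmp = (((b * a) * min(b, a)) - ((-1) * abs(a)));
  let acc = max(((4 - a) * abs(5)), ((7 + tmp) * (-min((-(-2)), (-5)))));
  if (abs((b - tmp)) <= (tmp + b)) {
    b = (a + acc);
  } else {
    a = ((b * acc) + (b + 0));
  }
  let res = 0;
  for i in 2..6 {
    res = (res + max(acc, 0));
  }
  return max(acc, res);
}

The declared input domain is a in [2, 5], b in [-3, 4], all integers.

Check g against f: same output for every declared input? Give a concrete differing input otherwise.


Differences: min/max/abs usage differs — yet all 32 inputs agree.
verdict: equivalent


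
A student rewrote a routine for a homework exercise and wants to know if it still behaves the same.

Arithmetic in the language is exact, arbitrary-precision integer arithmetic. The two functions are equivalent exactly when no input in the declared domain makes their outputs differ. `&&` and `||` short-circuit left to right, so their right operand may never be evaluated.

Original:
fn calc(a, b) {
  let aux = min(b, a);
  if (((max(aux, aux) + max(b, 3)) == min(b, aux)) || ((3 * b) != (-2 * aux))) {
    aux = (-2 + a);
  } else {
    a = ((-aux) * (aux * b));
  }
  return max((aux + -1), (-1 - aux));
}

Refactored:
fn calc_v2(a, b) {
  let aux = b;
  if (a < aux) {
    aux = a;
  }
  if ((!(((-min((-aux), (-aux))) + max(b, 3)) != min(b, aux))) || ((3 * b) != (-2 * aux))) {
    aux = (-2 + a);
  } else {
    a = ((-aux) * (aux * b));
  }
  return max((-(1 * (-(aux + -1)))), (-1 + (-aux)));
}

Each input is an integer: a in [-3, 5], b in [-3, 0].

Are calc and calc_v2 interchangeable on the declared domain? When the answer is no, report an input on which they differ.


Side by side, the visible changes include: branching structure differs; also statement counts differ; also arithmetic usage differs; also min/max/abs usage differs; also constant usage differs; also boolean connective usage differs; also comparison usage differs.
As a probe, take a=2, b=0: calc runs aux becomes 0; next (((max(aux, aux) + max(b, 3)) == min(b, aux)) || ((3 * b) != (-2 * aux))) evaluates to false; next a becomes 0; next final value -1; calc_v2 runs aux becomes 0; next (a < aux) evaluates to false; next ((!(((-min((-aux), (-aux))) + max(b, 3)) != min(b, aux))) || ((3 * b) != (-2 * aux))) evaluates to false; next a becomes 0; next final value -1; both end at -1.
Checked all 36 inputs in the declared domain: the outputs agree on every one.
verdict: equivalent


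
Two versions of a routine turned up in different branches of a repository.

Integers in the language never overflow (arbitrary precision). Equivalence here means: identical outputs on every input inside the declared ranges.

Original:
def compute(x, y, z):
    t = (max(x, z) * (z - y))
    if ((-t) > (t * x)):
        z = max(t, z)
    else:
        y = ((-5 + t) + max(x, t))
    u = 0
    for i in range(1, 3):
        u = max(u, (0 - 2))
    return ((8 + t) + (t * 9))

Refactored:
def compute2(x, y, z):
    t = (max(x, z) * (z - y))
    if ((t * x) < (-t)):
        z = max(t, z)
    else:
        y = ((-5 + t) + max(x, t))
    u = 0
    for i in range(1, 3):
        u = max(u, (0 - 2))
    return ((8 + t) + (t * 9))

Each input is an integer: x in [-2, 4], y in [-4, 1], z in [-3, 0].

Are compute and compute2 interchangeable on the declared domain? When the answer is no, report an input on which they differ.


The two versions differ — the changes include comparison usage differs.
Tracing x=3, y=-4, z=0: compute: t becomes 12; next ((-t) > (t * x)) evaluates to false; next y becomes 19; next u becomes 0; next at i=1:; next u becomes 0; next at i=2:; next u becomes 0; next final value 128 | compute2: t becomes 12; next ((t * x) < (-t)) evaluates to false; next y becomes 19; next u becomes 0; next at i=1:; next u becomes 0; next at i=2:; next u becomes 0; next final value 128 — matching result 128.
Sweeping the whole domain (168 inputs) finds no disagreement.
verdict: equivalent


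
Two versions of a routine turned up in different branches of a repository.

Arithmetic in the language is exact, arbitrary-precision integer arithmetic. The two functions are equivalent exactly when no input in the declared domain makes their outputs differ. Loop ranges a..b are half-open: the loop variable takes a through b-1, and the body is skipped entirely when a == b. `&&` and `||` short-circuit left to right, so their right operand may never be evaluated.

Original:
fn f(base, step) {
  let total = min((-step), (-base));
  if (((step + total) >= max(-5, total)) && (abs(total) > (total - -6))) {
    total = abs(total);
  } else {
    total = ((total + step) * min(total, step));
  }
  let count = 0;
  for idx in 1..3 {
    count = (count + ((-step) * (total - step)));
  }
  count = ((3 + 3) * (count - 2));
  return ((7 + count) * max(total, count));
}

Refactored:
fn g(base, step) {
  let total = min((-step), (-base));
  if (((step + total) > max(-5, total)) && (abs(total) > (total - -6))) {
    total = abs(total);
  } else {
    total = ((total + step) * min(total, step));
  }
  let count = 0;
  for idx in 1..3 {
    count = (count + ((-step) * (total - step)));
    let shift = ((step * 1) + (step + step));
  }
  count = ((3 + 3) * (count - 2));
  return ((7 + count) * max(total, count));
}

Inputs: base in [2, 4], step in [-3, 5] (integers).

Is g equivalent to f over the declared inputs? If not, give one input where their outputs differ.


Try base=4, step=0.
f: total=-4, then (((step + total) >= max(-5, total)) && (abs(total) > (total - -6))) is true, then total=4, then count=0, then (idx=1), then count=0, then (idx=2), then count=0, then count=-12, then returns -20
g: total=-4, then (((step + total) > max(-5, total)) && (abs(total) > (total - -6))) is false, then total=16, then count=0, then (idx=1), then count=0, then shift=0, then (idx=2), then count=0, then shift=0, then count=-12, then returns -80
-20 vs -80 — the two versions disagree here.
verdict: not equivalent; witness: base=4, step=0


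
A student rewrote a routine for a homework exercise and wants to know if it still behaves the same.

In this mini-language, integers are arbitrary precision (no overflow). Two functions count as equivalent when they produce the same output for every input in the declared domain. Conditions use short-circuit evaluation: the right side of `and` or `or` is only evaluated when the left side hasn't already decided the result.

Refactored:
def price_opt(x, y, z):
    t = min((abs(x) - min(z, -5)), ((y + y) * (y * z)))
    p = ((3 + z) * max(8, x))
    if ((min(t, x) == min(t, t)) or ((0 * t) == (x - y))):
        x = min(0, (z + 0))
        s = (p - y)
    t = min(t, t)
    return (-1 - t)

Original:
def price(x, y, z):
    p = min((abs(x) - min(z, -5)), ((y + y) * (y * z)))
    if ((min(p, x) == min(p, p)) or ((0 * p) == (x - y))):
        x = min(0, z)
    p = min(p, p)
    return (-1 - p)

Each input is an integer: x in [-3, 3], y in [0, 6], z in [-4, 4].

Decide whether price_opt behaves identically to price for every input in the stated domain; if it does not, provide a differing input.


Side by side, the visible changes include: local variable names differ, plus min/max/abs usage differs, plus statement counts differ, plus arithmetic usage differs, plus constant usage differs.
Spot check at x=-1, y=6, z=-4 — price: p := -288 | ((min(p, x) == min(p, p)) or ((0 * p) == (x - y))): true | x := -4 | p := -288 | result 287. price_opt: t := -288 | p := -8 | ((min(t, x) == min(t, t)) or ((0 * t) == (x - y))): true | x := -4 | s := -14 | t := -288 | result 287. Both give 287.
Across all 441 domain points the two functions coincide.
verdict: equivalent


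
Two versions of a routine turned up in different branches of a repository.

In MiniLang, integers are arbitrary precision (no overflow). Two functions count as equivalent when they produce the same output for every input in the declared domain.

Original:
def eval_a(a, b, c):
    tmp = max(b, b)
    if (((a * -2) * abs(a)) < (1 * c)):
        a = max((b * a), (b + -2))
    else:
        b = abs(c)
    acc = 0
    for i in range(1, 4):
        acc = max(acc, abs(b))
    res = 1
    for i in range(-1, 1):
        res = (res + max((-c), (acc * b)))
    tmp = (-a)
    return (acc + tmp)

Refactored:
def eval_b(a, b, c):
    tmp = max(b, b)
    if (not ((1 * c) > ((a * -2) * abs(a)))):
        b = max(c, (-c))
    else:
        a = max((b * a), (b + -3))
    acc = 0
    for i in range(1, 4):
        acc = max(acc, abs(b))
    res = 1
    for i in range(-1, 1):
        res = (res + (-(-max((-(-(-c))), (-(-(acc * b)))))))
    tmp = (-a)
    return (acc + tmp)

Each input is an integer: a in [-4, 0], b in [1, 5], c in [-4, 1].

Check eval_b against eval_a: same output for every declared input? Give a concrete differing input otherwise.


The rewrite breaks on a=0, b=3, c=1, where the results are 2 and 3.
eval_a: tmp = 3; (((a * -2) * abs(a)) < (1 * c)) -> true; a = 1; acc = 0; [i=1]; acc = 3; [i=2]; acc = 3; [i=3]; acc = 3; res = 1; [i=-1]; res = 10; [i=0]; res = 19; tmp = -1; return 2
eval_b: tmp = 3; (not ((1 * c) > ((a * -2) * abs(a)))) -> false; a = 0; acc = 0; [i=1]; acc = 3; [i=2]; acc = 3; [i=3]; acc = 3; res = 1; [i=-1]; res = 10; [i=0]; res = 19; tmp = 0; return 3
verdict: not equivalent; witness: a=0, b=3, c=1


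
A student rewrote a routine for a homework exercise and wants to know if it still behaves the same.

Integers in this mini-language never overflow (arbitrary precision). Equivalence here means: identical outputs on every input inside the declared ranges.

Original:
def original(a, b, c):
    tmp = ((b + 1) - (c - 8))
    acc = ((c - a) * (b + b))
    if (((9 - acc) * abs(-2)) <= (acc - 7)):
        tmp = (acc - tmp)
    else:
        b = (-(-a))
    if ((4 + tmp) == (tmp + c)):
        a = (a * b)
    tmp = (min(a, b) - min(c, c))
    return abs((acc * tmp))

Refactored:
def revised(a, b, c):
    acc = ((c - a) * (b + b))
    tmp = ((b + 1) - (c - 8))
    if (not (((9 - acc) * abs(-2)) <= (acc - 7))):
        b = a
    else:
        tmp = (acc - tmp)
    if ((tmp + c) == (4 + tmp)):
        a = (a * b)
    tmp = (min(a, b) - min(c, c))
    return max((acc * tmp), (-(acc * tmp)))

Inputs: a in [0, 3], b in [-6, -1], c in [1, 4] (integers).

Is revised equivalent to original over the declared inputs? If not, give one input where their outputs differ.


This is a faithful refactor — min/max/abs usage differs, boolean connective usage differs, arithmetic usage differs, but the computed results match everywhere.
Spot check at a=1, b=-6, c=2 — original: tmp=1, then acc=-12, then (((9 - acc) * abs(-2)) <= (acc - 7)) is false, then b=1, then ((4 + tmp) == (tmp + c)) is false, then tmp=-1, then returns 12. revised: acc=-12, then tmp=1, then (not (((9 - acc) * abs(-2)) <= (acc - 7))) is true, then b=1, then ((tmp + c) == (4 + tmp)) is false, then tmp=-1, then returns 12. Both give 12.
Every one of the 96 inputs gives matching results.
verdict: equivalent


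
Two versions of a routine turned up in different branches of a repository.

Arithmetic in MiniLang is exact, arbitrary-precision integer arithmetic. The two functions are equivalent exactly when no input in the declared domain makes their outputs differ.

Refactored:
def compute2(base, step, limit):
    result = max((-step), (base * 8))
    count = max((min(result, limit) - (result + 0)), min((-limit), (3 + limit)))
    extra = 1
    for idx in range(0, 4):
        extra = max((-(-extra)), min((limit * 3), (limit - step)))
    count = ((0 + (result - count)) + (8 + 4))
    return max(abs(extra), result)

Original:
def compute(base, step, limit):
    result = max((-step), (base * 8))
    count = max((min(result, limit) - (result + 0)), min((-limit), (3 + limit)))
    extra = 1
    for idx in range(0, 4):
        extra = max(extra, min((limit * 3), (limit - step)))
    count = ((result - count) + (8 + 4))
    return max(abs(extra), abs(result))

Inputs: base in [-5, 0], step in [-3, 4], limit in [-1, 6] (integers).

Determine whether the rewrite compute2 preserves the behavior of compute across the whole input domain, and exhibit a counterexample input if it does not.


Evaluate both at base=-5, step=2, limit=-1.
compute: result becomes -2; next count becomes 1; next extra becomes 1; next at idx=0:; next extra becomes 1; next at idx=1:; next extra becomes 1; next at idx=2:; next extra becomes 1; next at idx=3:; next extra becomes 1; next count becomes 9; next final value 2
compute2: result becomes -2; next count becomes 1; next extra becomes 1; next at idx=0:; next extra becomes 1; next at idx=1:; next extra becomes 1; next at idx=2:; next extra becomes 1; next at idx=3:; next extra becomes 1; next count becomes 9; next final value 1
2 and 1 differ, so these are not the same function on this domain.
verdict: not equivalent; witness: base=-5, step=2, limit=-1


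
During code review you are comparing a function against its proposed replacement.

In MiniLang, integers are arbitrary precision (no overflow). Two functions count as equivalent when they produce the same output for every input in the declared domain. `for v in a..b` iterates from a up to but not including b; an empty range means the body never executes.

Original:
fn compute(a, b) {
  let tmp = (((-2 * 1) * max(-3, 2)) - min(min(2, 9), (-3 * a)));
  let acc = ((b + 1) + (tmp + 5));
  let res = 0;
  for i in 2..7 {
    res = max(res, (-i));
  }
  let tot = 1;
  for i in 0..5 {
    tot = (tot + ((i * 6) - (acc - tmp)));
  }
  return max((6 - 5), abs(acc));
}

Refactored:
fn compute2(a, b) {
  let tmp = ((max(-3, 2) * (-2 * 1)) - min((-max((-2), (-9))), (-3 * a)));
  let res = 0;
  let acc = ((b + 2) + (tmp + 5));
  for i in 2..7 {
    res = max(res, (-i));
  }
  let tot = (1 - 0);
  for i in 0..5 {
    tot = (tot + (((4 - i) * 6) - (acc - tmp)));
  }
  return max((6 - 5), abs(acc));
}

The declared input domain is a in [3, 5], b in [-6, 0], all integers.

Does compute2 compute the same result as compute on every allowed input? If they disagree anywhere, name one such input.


Evaluate both at a=3, b=-6.
compute: tmp := 5 | acc := 5 | res := 0 | iter i=2: | res := 0 | iter i=3: | res := 0 | iter i=4: | res := 0 | iter i=5: | res := 0 | iter i=6: | res := 0 | tot := 1 | iter i=0: | tot := 1 | iter i=1: | tot := 7 | iter i=2: | tot := 19 | iter i=3: | tot := 37 | iter i=4: | tot := 61 | result 5
compute2: tmp := 5 | res := 0 | acc := 6 | iter i=2: | res := 0 | iter i=3: | res := 0 | iter i=4: | res := 0 | iter i=5: | res := 0 | iter i=6: | res := 0 | tot := 1 | iter i=0: | tot := 24 | iter i=1: | tot := 41 | iter i=2: | tot := 52 | iter i=3: | tot := 57 | iter i=4: | tot := 56 | result 6
5 vs 6 — the two versions disagree here.
verdict: not equivalent; witness: a=3, b=-6


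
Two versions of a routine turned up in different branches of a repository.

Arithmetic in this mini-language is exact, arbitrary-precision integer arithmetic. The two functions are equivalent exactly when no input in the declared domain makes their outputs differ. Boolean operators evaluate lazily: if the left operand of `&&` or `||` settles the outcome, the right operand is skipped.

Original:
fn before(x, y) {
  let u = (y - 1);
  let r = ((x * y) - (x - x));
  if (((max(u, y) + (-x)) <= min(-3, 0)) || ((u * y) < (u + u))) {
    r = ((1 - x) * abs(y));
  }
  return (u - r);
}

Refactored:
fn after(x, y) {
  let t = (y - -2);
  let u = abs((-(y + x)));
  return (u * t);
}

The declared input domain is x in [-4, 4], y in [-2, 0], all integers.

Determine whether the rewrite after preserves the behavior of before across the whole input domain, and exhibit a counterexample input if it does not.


Run the pair on x=-4, y=-2.
before: u becomes -3; next r becomes 8; next (((max(u, y) + (-x)) <= min(-3, 0)) || ((u * y) < (u + u))) evaluates to false; next final value -11
after: t becomes 0; next u becomes 6; next final value 0
-11 != 0, so the rewrite changes behavior.
verdict: not equivalent; witness: x=-4, y=-2


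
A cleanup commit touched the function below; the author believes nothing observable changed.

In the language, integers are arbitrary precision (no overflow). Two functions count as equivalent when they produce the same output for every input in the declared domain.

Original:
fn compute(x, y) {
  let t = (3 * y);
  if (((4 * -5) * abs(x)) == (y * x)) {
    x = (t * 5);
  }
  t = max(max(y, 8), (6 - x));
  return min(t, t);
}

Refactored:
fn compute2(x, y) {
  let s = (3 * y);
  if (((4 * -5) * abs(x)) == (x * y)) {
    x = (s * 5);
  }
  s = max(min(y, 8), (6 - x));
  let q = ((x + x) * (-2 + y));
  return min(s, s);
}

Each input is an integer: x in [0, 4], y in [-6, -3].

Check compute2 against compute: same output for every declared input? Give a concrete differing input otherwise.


Take x=1, y=-6.
compute: t = -18; (((4 * -5) * abs(x)) == (y * x)) -> false; t = 8; return 8
compute2: s = -18; (((4 * -5) * abs(x)) == (x * y)) -> false; s = 5; q = -16; return 5
8 vs 5 — the two versions disagree here.
verdict: not equivalent; witness: x=1, y=-6
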